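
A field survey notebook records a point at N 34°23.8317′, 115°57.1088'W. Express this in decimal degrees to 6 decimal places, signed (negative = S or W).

Latitude: 34 + 23.8317/60 = 34.3971950
N → positive
Lon: 57.1088′ = 0.951813°; total 115.9518133
W → negative

34.397195, -115.951813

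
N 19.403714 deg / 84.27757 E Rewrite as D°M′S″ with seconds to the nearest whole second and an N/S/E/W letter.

Latitude: 0.403714 × 60 = 24.22284′ → 24′, remainder × 60 = 13.37″
Lon: 0.277570 × 60 = 16.65420′ → 16′, remainder × 60 = 39.25″

19°24′13″ N, 84°16′39″ E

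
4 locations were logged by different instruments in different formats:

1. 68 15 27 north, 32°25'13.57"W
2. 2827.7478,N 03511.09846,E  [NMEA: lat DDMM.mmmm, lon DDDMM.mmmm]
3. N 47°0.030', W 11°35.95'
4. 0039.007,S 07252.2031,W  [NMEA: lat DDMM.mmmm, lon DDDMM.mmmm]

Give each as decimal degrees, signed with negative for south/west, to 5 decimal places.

1. 68.25750, -32.42044
2. 28.46246, 35.18497
3. 47.00050, -11.59917
4. -0.65012, -72.87005

Point 1:
  Lat: 68 + 15/60 + 27/3600 = 68.257500
  N → positive
  λ: 32 + 25/60 + 13.57/3600 = 32.420436
  W ⇒ negate
Point 2:
  Lat: degrees = first 2 digits = 28, minutes = 27.7478; 28 + 27.7478/60 = 28.462463
  N → positive
  Longitude: degrees = first 3 digits = 35, minutes = 11.09846; 35 + 11.09846/60 = 35.184974
  E ⇒ keep positive
Point 3:
  φ: 47 + 0.03/60 = 47.000500
  N ⇒ keep positive
  λ: 11 + 35.95/60 = 11.599167
  W ⇒ negate
Point 4:
  φ: degrees = first 2 digits = 0, minutes = 39.007; 0 + 39.007/60 = 0.650117
  S → negative
  Longitude: split at 3 digits → 072° and 52.2031′; 72 + 52.2031/60 = 72.870052
  W → negative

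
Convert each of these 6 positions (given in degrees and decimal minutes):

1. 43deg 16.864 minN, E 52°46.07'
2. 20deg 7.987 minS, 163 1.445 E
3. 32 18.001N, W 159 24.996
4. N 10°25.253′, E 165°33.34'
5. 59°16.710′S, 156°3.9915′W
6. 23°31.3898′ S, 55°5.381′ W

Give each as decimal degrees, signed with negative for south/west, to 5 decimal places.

Point 1:
  Latitude: 43 + 16.864/60 = 43.281067
  N ⇒ keep positive
  λ: 46.07′ = 0.767833°; total 52.767833
  E ⇒ keep positive
Point 2:
  Lat: 20 + 7.987/60 = 20.133117
  S ⇒ negate
  Longitude: 1.445′ = 0.024083°; total 163.024083
  E → positive
Point 3:
  Latitude: 32 + 18.001/60 = 32.300017
  N ⇒ keep positive
  Lon: 159 + 24.996/60 = 159.416600
  W → negative
Point 4:
  Latitude: 10 + 25.253/60 = 10.420883
  N → positive
  λ: 165 + 33.34/60 = 165.555667
  E → positive
Point 5:
  Latitude: 16.71′ = 0.278500°; total 59.278500
  S → negative
  λ: 3.9915′ = 0.066525°; total 156.066525
  hemisphere W, so the sign is −
Point 6:
  φ: 31.3898′ = 0.523163°; total 23.523163
  hemisphere S, so the sign is −
  Lon: 5.381′ = 0.089683°; total 55.089683
  W → negative

1. 43.28107, 52.76783
2. -20.13312, 163.02408
3. 32.30002, -159.41660
4. 10.42088, 165.55567
5. -59.27850, -156.06653
6. -23.52316, -55.08968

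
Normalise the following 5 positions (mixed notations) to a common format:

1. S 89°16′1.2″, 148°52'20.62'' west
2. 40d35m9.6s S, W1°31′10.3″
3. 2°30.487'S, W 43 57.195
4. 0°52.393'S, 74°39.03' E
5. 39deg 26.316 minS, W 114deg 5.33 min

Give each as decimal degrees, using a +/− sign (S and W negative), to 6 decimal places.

1. -89.267000, -148.872394
2. -40.586000, -1.519528
3. -2.508117, -43.953250
4. -0.873217, 74.650500
5. -39.438600, -114.088833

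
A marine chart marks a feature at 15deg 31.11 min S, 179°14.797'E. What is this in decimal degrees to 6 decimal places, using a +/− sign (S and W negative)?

-15.518500, 179.246617

Latitude: 31.11′ = 0.518500°; total 15.5185000
S ⇒ negate
λ: 179 + 14.797/60 = 179.2466167
E → positive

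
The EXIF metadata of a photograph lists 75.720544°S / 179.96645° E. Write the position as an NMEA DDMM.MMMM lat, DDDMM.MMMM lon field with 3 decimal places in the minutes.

7543.233,S / 17957.987,E

Latitude: 75° + 0.720544 × 60 = 75° 43.23264′
Longitude: minutes = (179.966450 − 179) × 60 = 57.98700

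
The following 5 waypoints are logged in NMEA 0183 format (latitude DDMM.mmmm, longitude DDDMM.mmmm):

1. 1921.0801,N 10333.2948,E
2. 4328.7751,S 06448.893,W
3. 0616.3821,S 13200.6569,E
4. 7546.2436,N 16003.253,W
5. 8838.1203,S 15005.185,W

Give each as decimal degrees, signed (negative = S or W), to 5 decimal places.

1. 19.35134, 103.55491
2. -43.47959, -64.81488
3. -6.27304, 132.01095
4. 75.77073, -160.05422
5. -88.63534, -150.08642

Point 1:
  φ: split at 2 digits → 19° and 21.0801′; 19 + 21.0801/60 = 19.351335
  N ⇒ keep positive
  Longitude: split at 3 digits → 103° and 33.2948′; 103 + 33.2948/60 = 103.554913
  E → positive
Point 2:
  Latitude: split at 2 digits → 43° and 28.7751′; 43 + 28.7751/60 = 43.479585
  hemisphere S, so the sign is −
  λ: degrees = first 3 digits = 64, minutes = 48.893; 64 + 48.893/60 = 64.814883
  W ⇒ negate
Point 3:
  Latitude: degrees = first 2 digits = 6, minutes = 16.3821; 6 + 16.3821/60 = 6.273035
  S ⇒ negate
  λ: split at 3 digits → 132° and 0.6569′; 132 + 0.6569/60 = 132.010948
  E → positive
Point 4:
  Lat: degrees = first 2 digits = 75, minutes = 46.2436; 75 + 46.2436/60 = 75.770727
  N ⇒ keep positive
  Longitude: degrees = first 3 digits = 160, minutes = 3.253; 160 + 3.253/60 = 160.054217
  W ⇒ negate
Point 5:
  φ: split at 2 digits → 88° and 38.1203′; 88 + 38.1203/60 = 88.635338
  S → negative
  Lon: split at 3 digits → 150° and 5.185′; 150 + 5.185/60 = 150.086417
  W ⇒ negate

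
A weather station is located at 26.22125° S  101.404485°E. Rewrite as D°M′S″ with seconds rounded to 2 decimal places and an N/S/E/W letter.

26°13′16.50″ S, 101°24′16.15″ E

Lat: 0.221250° → 13.27500′; 0.27500 × 60 = 16.5000″
Lon: whole degrees 101; 24.26910′ → 24′ and 16.1460″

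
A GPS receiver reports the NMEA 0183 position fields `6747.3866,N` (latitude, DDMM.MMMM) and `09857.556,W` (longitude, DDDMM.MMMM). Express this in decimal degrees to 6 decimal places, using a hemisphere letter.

67.789777° N, 98.959267° W

Latitude: split at 2 digits → 67° and 47.3866′; 67 + 47.3866/60 = 67.7897767
λ: split at 3 digits → 098° and 57.556′; 98 + 57.556/60 = 98.9592667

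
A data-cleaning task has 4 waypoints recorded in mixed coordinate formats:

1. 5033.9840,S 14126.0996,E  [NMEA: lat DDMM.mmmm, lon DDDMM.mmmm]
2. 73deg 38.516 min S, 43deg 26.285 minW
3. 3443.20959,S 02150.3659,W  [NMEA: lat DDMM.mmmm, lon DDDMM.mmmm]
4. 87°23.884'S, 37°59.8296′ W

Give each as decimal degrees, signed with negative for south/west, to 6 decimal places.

1. -50.566400, 141.434993
2. -73.641933, -43.438083
3. -34.720160, -21.839432
4. -87.398067, -37.997160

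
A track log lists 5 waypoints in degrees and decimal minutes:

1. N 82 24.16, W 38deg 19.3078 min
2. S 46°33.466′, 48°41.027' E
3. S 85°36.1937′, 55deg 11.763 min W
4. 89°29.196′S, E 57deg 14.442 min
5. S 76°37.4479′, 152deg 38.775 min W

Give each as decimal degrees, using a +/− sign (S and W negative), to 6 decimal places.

Point 1:
  Latitude: 24.16′ = 0.402667°; total 82.4026667
  N ⇒ keep positive
  λ: 38 + 19.3078/60 = 38.3217967
  hemisphere W, so the sign is −
Point 2:
  Latitude: 33.466′ = 0.557767°; total 46.5577667
  S ⇒ negate
  λ: 41.027′ = 0.683783°; total 48.6837833
  E → positive
Point 3:
  Lat: 36.1937′ = 0.603228°; total 85.6032283
  S → negative
  Longitude: 11.763′ = 0.196050°; total 55.1960500
  W → negative
Point 4:
  φ: 89 + 29.196/60 = 89.4866000
  S → negative
  λ: 14.442′ = 0.240700°; total 57.2407000
  E ⇒ keep positive
Point 5:
  Latitude: 37.4479′ = 0.624132°; total 76.6241317
  S → negative
  Lon: 38.775′ = 0.646250°; total 152.6462500
  W → negative

1. 82.402667, -38.321797
2. -46.557767, 48.683783
3. -85.603228, -55.196050
4. -89.486600, 57.240700
5. -76.624132, -152.646250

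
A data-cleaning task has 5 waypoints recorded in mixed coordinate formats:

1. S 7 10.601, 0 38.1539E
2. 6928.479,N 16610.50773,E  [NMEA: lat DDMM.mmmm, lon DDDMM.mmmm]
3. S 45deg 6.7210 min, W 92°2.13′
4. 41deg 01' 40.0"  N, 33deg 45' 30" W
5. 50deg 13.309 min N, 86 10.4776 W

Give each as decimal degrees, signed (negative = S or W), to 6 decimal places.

Point 1:
  φ: 7 + 10.601/60 = 7.1766833
  S → negative
  λ: 0 + 38.1539/60 = 0.6358983
  E ⇒ keep positive
Point 2:
  Latitude: degrees = first 2 digits = 69, minutes = 28.479; 69 + 28.479/60 = 69.4746500
  N → positive
  λ: degrees = first 3 digits = 166, minutes = 10.50773; 166 + 10.50773/60 = 166.1751288
  E → positive
Point 3:
  Latitude: 45 + 6.721/60 = 45.1120167
  S → negative
  λ: 92 + 2.13/60 = 92.0355000
  W ⇒ negate
Point 4:
  Lat: 1′ + 40″ = 1.66667′; 41 + 1.66667/60 = 41.0277778
  N → positive
  Longitude: 45′ + 30″ = 45.50000′; 33 + 45.50000/60 = 33.7583333
  hemisphere W, so the sign is −
Point 5:
  φ: 13.309′ = 0.221817°; total 50.2218167
  N → positive
  Longitude: 10.4776′ = 0.174627°; total 86.1746267
  hemisphere W, so the sign is −

1. -7.176683, 0.635898
2. 69.474650, 166.175129
3. -45.112017, -92.035500
4. 41.027778, -33.758333
5. 50.221817, -86.174627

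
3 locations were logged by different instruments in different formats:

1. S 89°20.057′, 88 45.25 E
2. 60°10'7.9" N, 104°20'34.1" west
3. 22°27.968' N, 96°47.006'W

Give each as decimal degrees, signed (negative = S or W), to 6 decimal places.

1. -89.334283, 88.754167
2. 60.168861, -104.342806
3. 22.466133, -96.783433

Point 1:
  φ: 89 + 20.057/60 = 89.3342833
  S → negative
  Lon: 45.25′ = 0.754167°; total 88.7541667
  E ⇒ keep positive
Point 2:
  Lat: 60 + 10/60 + 7.9/3600 = 60.1688611
  N ⇒ keep positive
  λ: 20′ + 34.1″ = 20.56833′; 104 + 20.56833/60 = 104.3428056
  W → negative
Point 3:
  φ: 27.968′ = 0.466133°; total 22.4661333
  N → positive
  λ: 96 + 47.006/60 = 96.7834333
  hemisphere W, so the sign is −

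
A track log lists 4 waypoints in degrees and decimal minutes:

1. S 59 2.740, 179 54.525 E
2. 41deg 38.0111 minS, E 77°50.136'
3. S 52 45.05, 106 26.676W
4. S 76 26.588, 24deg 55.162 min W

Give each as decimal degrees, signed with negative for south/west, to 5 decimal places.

1. -59.04567, 179.90875
2. -41.63352, 77.83560
3. -52.75083, -106.44460
4. -76.44313, -24.91937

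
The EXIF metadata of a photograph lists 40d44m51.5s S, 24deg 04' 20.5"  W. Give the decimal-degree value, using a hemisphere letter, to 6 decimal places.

40.747639° S, 24.072361° W

φ: 40 + 44/60 + 51.5/3600 = 40.7476389
Lon: 4′ + 20.5″ = 4.34167′; 24 + 4.34167/60 = 24.0723611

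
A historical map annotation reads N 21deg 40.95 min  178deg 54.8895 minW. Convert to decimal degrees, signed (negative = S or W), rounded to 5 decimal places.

21.68250, -178.91483

Lat: 21 + 40.95/60 = 21.682500
N → positive
Longitude: 54.8895′ = 0.914825°; total 178.914825
hemisphere W, so the sign is −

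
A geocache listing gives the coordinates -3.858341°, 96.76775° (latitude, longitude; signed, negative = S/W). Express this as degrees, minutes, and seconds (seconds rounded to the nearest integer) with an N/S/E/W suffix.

3°51′30″ S, 96°46′4″ E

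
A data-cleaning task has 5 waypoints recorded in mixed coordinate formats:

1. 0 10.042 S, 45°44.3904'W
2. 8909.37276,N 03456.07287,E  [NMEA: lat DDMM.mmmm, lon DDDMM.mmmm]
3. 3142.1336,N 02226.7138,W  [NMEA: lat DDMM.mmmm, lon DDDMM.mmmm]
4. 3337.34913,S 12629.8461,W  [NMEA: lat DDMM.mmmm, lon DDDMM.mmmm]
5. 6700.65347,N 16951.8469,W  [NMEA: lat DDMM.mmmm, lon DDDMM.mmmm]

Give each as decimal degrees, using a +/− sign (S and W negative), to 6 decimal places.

1. -0.167367, -45.739840
2. 89.156213, 34.934548
3. 31.702227, -22.445230
4. -33.622486, -126.497435
5. 67.010891, -169.864115

Point 1:
  φ: 0 + 10.042/60 = 0.1673667
  hemisphere S, so the sign is −
  λ: 44.3904′ = 0.739840°; total 45.7398400
  W → negative
Point 2:
  Lat: split at 2 digits → 89° and 9.37276′; 89 + 9.37276/60 = 89.1562127
  N ⇒ keep positive
  Lon: degrees = first 3 digits = 34, minutes = 56.07287; 34 + 56.07287/60 = 34.9345478
  E ⇒ keep positive
Point 3:
  Latitude: split at 2 digits → 31° and 42.1336′; 31 + 42.1336/60 = 31.7022267
  N ⇒ keep positive
  λ: split at 3 digits → 022° and 26.7138′; 22 + 26.7138/60 = 22.4452300
  hemisphere W, so the sign is −
Point 4:
  Latitude: split at 2 digits → 33° and 37.34913′; 33 + 37.34913/60 = 33.6224855
  S → negative
  λ: split at 3 digits → 126° and 29.8461′; 126 + 29.8461/60 = 126.4974350
  hemisphere W, so the sign is −
Point 5:
  φ: split at 2 digits → 67° and 0.65347′; 67 + 0.65347/60 = 67.0108912
  N ⇒ keep positive
  Longitude: degrees = first 3 digits = 169, minutes = 51.8469; 169 + 51.8469/60 = 169.8641150
  W → negative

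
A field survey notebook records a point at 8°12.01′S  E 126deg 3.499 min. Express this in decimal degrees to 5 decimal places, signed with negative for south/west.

Lat: 12.01′ = 0.200167°; total 8.200167
S ⇒ negate
Lon: 3.499′ = 0.058317°; total 126.058317
E ⇒ keep positive

-8.20017, 126.05832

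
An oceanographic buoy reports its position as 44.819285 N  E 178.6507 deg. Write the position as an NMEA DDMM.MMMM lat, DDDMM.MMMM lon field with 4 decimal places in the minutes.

φ: fractional part 0.819285 → 49.157100 minutes
Lon: 178° + 0.650700 × 60 = 178° 39.042000′

4449.1571,N / 17839.0420,E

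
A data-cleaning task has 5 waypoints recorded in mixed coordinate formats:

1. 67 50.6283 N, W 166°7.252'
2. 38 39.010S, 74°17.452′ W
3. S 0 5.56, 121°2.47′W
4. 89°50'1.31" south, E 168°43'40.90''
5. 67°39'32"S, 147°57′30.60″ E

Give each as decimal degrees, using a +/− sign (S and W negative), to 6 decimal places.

Point 1:
  Lat: 67 + 50.6283/60 = 67.8438050
  N → positive
  λ: 166 + 7.252/60 = 166.1208667
  hemisphere W, so the sign is −
Point 2:
  Latitude: 38 + 39.01/60 = 38.6501667
  S → negative
  Longitude: 17.452′ = 0.290867°; total 74.2908667
  W → negative
Point 3:
  Lat: 0 + 5.56/60 = 0.0926667
  hemisphere S, so the sign is −
  λ: 2.47′ = 0.041167°; total 121.0411667
  hemisphere W, so the sign is −
Point 4:
  Lat: 89 + 50/60 + 1.31/3600 = 89.8336972
  S ⇒ negate
  Lon: 168° + 43/60 + 40.9/3600 = 168 + 0.716667 + 0.011361 = 168.7280278
  E → positive
Point 5:
  Lat: 67 + 39/60 + 32/3600 = 67.6588889
  S → negative
  Lon: 57′ + 30.6″ = 57.51000′; 147 + 57.51000/60 = 147.9585000
  E → positive

1. 67.843805, -166.120867
2. -38.650167, -74.290867
3. -0.092667, -121.041167
4. -89.833697, 168.728028
5. -67.658889, 147.958500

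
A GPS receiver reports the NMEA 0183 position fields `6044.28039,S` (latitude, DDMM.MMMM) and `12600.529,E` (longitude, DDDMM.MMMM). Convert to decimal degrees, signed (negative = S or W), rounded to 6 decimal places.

φ: split at 2 digits → 60° and 44.28039′; 60 + 44.28039/60 = 60.7380065
hemisphere S, so the sign is −
Longitude: degrees = first 3 digits = 126, minutes = 0.529; 126 + 0.529/60 = 126.0088167
E → positive

-60.738007, 126.008817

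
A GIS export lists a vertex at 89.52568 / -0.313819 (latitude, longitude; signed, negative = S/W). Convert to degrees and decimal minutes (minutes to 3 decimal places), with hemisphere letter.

89° 31.541′ N, 0° 18.829′ W

φ: 89° + 0.525680 × 60 = 89° 31.54080′
Longitude is negative → W; |value| = 0.313819
Longitude: fractional part 0.313819 → 18.82914 minutes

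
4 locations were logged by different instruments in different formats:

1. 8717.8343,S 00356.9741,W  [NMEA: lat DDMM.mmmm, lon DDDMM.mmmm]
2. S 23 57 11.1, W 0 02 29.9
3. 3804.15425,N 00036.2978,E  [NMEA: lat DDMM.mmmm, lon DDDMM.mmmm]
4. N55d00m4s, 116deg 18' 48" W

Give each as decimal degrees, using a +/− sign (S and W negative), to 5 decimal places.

1. -87.29724, -3.94957
2. -23.95308, -0.04164
3. 38.06924, 0.60496
4. 55.00111, -116.31333

Point 1:
  Latitude: split at 2 digits → 87° and 17.8343′; 87 + 17.8343/60 = 87.297238
  S → negative
  λ: degrees = first 3 digits = 3, minutes = 56.9741; 3 + 56.9741/60 = 3.949568
  W → negative
Point 2:
  φ: 57′ + 11.1″ = 57.18500′; 23 + 57.18500/60 = 23.953083
  hemisphere S, so the sign is −
  Lon: 2′ + 29.9″ = 2.49833′; 0 + 2.49833/60 = 0.041639
  hemisphere W, so the sign is −
Point 3:
  φ: split at 2 digits → 38° and 4.15425′; 38 + 4.15425/60 = 38.069238
  N → positive
  λ: degrees = first 3 digits = 0, minutes = 36.2978; 0 + 36.2978/60 = 0.604963
  E ⇒ keep positive
Point 4:
  Latitude: 55° + 0/60 + 4/3600 = 55 + 0.000000 + 0.001111 = 55.001111
  N ⇒ keep positive
  Longitude: 18′ + 48″ = 18.80000′; 116 + 18.80000/60 = 116.313333
  W ⇒ negate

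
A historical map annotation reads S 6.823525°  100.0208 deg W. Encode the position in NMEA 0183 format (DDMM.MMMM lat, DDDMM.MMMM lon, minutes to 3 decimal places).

Lat: fractional part 0.823525 → 49.41150 minutes
Longitude: fractional part 0.020800 → 1.24800 minutes

0649.412,S / 10001.248,W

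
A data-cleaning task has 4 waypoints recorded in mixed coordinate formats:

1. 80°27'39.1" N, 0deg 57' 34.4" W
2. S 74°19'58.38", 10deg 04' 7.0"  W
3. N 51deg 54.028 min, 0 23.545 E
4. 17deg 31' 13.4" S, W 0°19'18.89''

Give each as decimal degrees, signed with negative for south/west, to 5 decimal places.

1. 80.46086, -0.95956
2. -74.33288, -10.06861
3. 51.90047, 0.39242
4. -17.52039, -0.32191

Point 1:
  Latitude: 80 + 27/60 + 39.1/3600 = 80.460861
  N → positive
  Longitude: 0 + 57/60 + 34.4/3600 = 0.959556
  W ⇒ negate
Point 2:
  φ: 74° + 19/60 + 58.38/3600 = 74 + 0.316667 + 0.016217 = 74.332883
  S ⇒ negate
  λ: 4′ + 7″ = 4.11667′; 10 + 4.11667/60 = 10.068611
  W ⇒ negate
Point 3:
  Latitude: 54.028′ = 0.900467°; total 51.900467
  N ⇒ keep positive
  λ: 23.545′ = 0.392417°; total 0.392417
  E → positive
Point 4:
  φ: 31′ + 13.4″ = 31.22333′; 17 + 31.22333/60 = 17.520389
  S ⇒ negate
  λ: 19′ + 18.89″ = 19.31483′; 0 + 19.31483/60 = 0.321914
  W ⇒ negate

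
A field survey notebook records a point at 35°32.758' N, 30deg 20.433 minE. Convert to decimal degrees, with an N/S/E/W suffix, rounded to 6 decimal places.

35.545967° N, 30.340550° E

Lat: 35 + 32.758/60 = 35.5459667
λ: 30 + 20.433/60 = 30.3405500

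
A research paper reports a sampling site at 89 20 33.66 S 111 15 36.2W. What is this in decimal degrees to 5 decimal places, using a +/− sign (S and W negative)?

-89.34268, -111.26006

Lat: 89 + 20/60 + 33.66/3600 = 89.342683
S → negative
λ: 111 + 15/60 + 36.2/3600 = 111.260056
hemisphere W, so the sign is −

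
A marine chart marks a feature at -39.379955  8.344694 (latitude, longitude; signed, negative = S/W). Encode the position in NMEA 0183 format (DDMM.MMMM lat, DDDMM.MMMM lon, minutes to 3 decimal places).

Latitude is negative → S; |value| = 39.379955
Lat: fractional part 0.379955 → 22.79730 minutes
Lon: 8° + 0.344694 × 60 = 8° 20.68164′

3922.797,S / 00820.682,E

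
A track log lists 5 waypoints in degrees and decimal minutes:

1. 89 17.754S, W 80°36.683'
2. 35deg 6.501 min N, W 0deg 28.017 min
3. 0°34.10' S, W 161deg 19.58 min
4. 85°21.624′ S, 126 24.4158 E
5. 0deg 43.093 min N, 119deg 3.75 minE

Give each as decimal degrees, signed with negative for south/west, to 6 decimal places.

Point 1:
  Latitude: 89 + 17.754/60 = 89.2959000
  hemisphere S, so the sign is −
  Longitude: 36.683′ = 0.611383°; total 80.6113833
  W ⇒ negate
Point 2:
  φ: 35 + 6.501/60 = 35.1083500
  N ⇒ keep positive
  Lon: 0 + 28.017/60 = 0.4669500
  hemisphere W, so the sign is −
Point 3:
  Lat: 34.1′ = 0.568333°; total 0.5683333
  hemisphere S, so the sign is −
  Lon: 19.58′ = 0.326333°; total 161.3263333
  W ⇒ negate
Point 4:
  φ: 21.624′ = 0.360400°; total 85.3604000
  S → negative
  Lon: 24.4158′ = 0.406930°; total 126.4069300
  E ⇒ keep positive
Point 5:
  Latitude: 0 + 43.093/60 = 0.7182167
  N ⇒ keep positive
  Longitude: 3.75′ = 0.062500°; total 119.0625000
  E → positive

1. -89.295900, -80.611383
2. 35.108350, -0.466950
3. -0.568333, -161.326333
4. -85.360400, 126.406930
5. 0.718217, 119.062500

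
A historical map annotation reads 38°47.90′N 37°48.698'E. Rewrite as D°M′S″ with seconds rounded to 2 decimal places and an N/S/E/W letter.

38°47′54.00″ N, 37°48′41.88″ E

Latitude: fractional minutes 0.90000 × 60 = 54.0000″
Lon: 48.69800′ → 48′ and 0.69800 × 60 = 41.8800″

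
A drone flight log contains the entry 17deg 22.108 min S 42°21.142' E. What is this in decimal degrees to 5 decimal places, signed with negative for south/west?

-17.36847, 42.35237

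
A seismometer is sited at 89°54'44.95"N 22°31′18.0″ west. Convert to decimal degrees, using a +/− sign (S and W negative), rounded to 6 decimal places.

Lat: 54′ + 44.95″ = 54.74917′; 89 + 54.74917/60 = 89.9124861
N → positive
Longitude: 31′ + 18″ = 31.30000′; 22 + 31.30000/60 = 22.5216667
W → negative

89.912486, -22.521667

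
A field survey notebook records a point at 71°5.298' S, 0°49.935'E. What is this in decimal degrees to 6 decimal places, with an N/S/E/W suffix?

71.088300° S, 0.832250° E

Latitude: 71 + 5.298/60 = 71.0883000
λ: 49.935′ = 0.832250°; total 0.8322500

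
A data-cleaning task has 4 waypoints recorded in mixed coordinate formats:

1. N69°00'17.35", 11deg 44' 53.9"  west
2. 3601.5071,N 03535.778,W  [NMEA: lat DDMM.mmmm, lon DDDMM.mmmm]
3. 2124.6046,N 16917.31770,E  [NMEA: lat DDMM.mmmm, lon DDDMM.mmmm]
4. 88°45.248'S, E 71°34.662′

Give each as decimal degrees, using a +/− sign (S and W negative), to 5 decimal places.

1. 69.00482, -11.74831
2. 36.02512, -35.59630
3. 21.41008, 169.28863
4. -88.75413, 71.57770

Point 1:
  Latitude: 69 + 0/60 + 17.35/3600 = 69.004819
  N ⇒ keep positive
  λ: 11 + 44/60 + 53.9/3600 = 11.748306
  W ⇒ negate
Point 2:
  Lat: degrees = first 2 digits = 36, minutes = 1.5071; 36 + 1.5071/60 = 36.025118
  N → positive
  Lon: split at 3 digits → 035° and 35.778′; 35 + 35.778/60 = 35.596300
  W → negative
Point 3:
  Latitude: split at 2 digits → 21° and 24.6046′; 21 + 24.6046/60 = 21.410077
  N ⇒ keep positive
  Longitude: split at 3 digits → 169° and 17.3177′; 169 + 17.3177/60 = 169.288628
  E ⇒ keep positive
Point 4:
  Latitude: 88 + 45.248/60 = 88.754133
  S → negative
  Longitude: 34.662′ = 0.577700°; total 71.577700
  E ⇒ keep positive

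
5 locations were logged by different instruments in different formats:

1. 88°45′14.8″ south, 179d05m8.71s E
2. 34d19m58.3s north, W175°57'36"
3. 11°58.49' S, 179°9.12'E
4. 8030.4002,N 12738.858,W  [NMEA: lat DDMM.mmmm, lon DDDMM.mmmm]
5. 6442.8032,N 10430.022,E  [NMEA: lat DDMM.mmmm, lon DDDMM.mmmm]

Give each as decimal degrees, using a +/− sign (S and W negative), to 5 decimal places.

1. -88.75411, 179.08575
2. 34.33286, -175.96000
3. -11.97483, 179.15200
4. 80.50667, -127.64763
5. 64.71339, 104.50037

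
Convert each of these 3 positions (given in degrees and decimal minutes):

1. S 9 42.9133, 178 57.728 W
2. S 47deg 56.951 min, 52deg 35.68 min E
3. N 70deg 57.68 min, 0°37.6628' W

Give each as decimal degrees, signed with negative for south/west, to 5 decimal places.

1. -9.71522, -178.96213
2. -47.94918, 52.59467
3. 70.96133, -0.62771

Point 1:
  Latitude: 9 + 42.9133/60 = 9.715222
  S ⇒ negate
  Lon: 178 + 57.728/60 = 178.962133
  W ⇒ negate
Point 2:
  Lat: 56.951′ = 0.949183°; total 47.949183
  hemisphere S, so the sign is −
  Longitude: 35.68′ = 0.594667°; total 52.594667
  E ⇒ keep positive
Point 3:
  Lat: 57.68′ = 0.961333°; total 70.961333
  N → positive
  λ: 37.6628′ = 0.627713°; total 0.627713
  W ⇒ negate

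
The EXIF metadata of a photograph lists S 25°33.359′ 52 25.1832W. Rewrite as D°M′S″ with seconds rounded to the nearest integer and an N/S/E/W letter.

φ: fractional minutes 0.35900 × 60 = 21.54″
λ: fractional minutes 0.18320 × 60 = 10.99″

25°33′22″ S, 52°25′11″ W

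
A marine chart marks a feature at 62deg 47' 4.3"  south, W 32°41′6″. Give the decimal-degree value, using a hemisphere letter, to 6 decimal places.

62.784528° S, 32.685000° W

Latitude: 62 + 47/60 + 4.3/3600 = 62.7845278
Lon: 41′ + 6″ = 41.10000′; 32 + 41.10000/60 = 32.6850000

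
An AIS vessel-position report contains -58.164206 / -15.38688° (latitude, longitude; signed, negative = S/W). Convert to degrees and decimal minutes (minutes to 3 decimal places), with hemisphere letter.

58° 9.852′ S, 15° 23.213′ W

Latitude is negative → S; |value| = 58.164206
Lat: 58° + 0.164206 × 60 = 58° 9.85236′
Longitude is negative → W; |value| = 15.386880
λ: 15° + 0.386880 × 60 = 15° 23.21280′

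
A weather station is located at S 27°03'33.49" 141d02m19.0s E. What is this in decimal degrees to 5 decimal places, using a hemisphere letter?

φ: 3′ + 33.49″ = 3.55817′; 27 + 3.55817/60 = 27.059303
λ: 141 + 2/60 + 19/3600 = 141.038611

27.05930° S, 141.03861° E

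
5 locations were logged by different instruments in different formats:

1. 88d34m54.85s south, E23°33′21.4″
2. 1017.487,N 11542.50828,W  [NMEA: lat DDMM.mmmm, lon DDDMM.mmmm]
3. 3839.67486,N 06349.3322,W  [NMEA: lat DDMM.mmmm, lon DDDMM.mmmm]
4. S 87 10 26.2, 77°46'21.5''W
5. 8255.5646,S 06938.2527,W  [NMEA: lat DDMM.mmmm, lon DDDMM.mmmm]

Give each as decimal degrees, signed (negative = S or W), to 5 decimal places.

Point 1:
  Latitude: 88° + 34/60 + 54.85/3600 = 88 + 0.566667 + 0.015236 = 88.581903
  hemisphere S, so the sign is −
  Longitude: 23 + 33/60 + 21.4/3600 = 23.555944
  E ⇒ keep positive
Point 2:
  φ: split at 2 digits → 10° and 17.487′; 10 + 17.487/60 = 10.291450
  N ⇒ keep positive
  Lon: split at 3 digits → 115° and 42.50828′; 115 + 42.50828/60 = 115.708471
  W → negative
Point 3:
  φ: split at 2 digits → 38° and 39.67486′; 38 + 39.67486/60 = 38.661248
  N → positive
  Lon: split at 3 digits → 063° and 49.3322′; 63 + 49.3322/60 = 63.822203
  W ⇒ negate
Point 4:
  φ: 10′ + 26.2″ = 10.43667′; 87 + 10.43667/60 = 87.173944
  S → negative
  Lon: 77 + 46/60 + 21.5/3600 = 77.772639
  hemisphere W, so the sign is −
Point 5:
  φ: degrees = first 2 digits = 82, minutes = 55.5646; 82 + 55.5646/60 = 82.926077
  S ⇒ negate
  λ: split at 3 digits → 069° and 38.2527′; 69 + 38.2527/60 = 69.637545
  hemisphere W, so the sign is −

1. -88.58190, 23.55594
2. 10.29145, -115.70847
3. 38.66125, -63.82220
4. -87.17394, -77.77264
5. -82.92608, -69.63755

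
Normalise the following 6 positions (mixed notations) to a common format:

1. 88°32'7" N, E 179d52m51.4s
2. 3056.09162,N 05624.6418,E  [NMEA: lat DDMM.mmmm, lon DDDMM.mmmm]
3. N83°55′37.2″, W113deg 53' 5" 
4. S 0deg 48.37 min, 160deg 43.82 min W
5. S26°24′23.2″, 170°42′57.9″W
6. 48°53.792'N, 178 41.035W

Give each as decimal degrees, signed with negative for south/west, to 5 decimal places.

Point 1:
  Latitude: 88 + 32/60 + 7/3600 = 88.535278
  N ⇒ keep positive
  λ: 179 + 52/60 + 51.4/3600 = 179.880944
  E ⇒ keep positive
Point 2:
  φ: split at 2 digits → 30° and 56.09162′; 30 + 56.09162/60 = 30.934860
  N → positive
  Longitude: split at 3 digits → 056° and 24.6418′; 56 + 24.6418/60 = 56.410697
  E → positive
Point 3:
  Latitude: 55′ + 37.2″ = 55.62000′; 83 + 55.62000/60 = 83.927000
  N → positive
  λ: 53′ + 5″ = 53.08333′; 113 + 53.08333/60 = 113.884722
  W ⇒ negate
Point 4:
  Lat: 0 + 48.37/60 = 0.806167
  S → negative
  Lon: 43.82′ = 0.730333°; total 160.730333
  W ⇒ negate
Point 5:
  φ: 26 + 24/60 + 23.2/3600 = 26.406444
  hemisphere S, so the sign is −
  λ: 42′ + 57.9″ = 42.96500′; 170 + 42.96500/60 = 170.716083
  hemisphere W, so the sign is −
Point 6:
  φ: 48 + 53.792/60 = 48.896533
  N ⇒ keep positive
  Lon: 178 + 41.035/60 = 178.683917
  hemisphere W, so the sign is −

1. 88.53528, 179.88094
2. 30.93486, 56.41070
3. 83.92700, -113.88472
4. -0.80617, -160.73033
5. -26.40644, -170.71608
6. 48.89653, -178.68392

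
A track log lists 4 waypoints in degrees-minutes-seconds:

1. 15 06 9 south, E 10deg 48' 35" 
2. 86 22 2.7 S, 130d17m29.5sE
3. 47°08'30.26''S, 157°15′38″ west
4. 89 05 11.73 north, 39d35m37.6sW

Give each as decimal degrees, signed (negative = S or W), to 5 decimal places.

Point 1:
  φ: 15 + 6/60 + 9/3600 = 15.102500
  S ⇒ negate
  Longitude: 10° + 48/60 + 35/3600 = 10 + 0.800000 + 0.009722 = 10.809722
  E ⇒ keep positive
Point 2:
  φ: 86° + 22/60 + 2.7/3600 = 86 + 0.366667 + 0.000750 = 86.367417
  hemisphere S, so the sign is −
  λ: 130° + 17/60 + 29.5/3600 = 130 + 0.283333 + 0.008194 = 130.291528
  E → positive
Point 3:
  Latitude: 47 + 8/60 + 30.26/3600 = 47.141739
  hemisphere S, so the sign is −
  Longitude: 15′ + 38″ = 15.63333′; 157 + 15.63333/60 = 157.260556
  hemisphere W, so the sign is −
Point 4:
  Lat: 5′ + 11.73″ = 5.19550′; 89 + 5.19550/60 = 89.086592
  N → positive
  λ: 39 + 35/60 + 37.6/3600 = 39.593778
  W ⇒ negate

1. -15.10250, 10.80972
2. -86.36742, 130.29153
3. -47.14174, -157.26056
4. 89.08659, -39.59378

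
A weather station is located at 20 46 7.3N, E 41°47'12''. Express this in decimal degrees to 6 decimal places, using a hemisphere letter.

20.768694° N, 41.786667° E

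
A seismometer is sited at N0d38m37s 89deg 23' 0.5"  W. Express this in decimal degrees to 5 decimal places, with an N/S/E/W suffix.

φ: 0° + 38/60 + 37/3600 = 0 + 0.633333 + 0.010278 = 0.643611
Longitude: 89 + 23/60 + 0.5/3600 = 89.383472

0.64361° N, 89.38347° W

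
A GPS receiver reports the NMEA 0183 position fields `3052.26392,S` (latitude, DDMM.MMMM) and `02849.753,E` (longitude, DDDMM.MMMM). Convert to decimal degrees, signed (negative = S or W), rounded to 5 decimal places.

Latitude: degrees = first 2 digits = 30, minutes = 52.26392; 30 + 52.26392/60 = 30.871065
S → negative
λ: degrees = first 3 digits = 28, minutes = 49.753; 28 + 49.753/60 = 28.829217
E → positive

-30.87107, 28.82922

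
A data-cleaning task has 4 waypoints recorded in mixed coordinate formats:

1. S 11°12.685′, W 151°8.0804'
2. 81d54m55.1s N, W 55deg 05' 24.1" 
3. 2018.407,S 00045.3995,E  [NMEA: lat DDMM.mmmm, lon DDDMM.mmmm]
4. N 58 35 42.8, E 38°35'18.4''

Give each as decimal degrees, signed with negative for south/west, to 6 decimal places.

1. -11.211417, -151.134673
2. 81.915306, -55.090028
3. -20.306783, 0.756658
4. 58.595222, 38.588444

Point 1:
  φ: 12.685′ = 0.211417°; total 11.2114167
  S → negative
  λ: 151 + 8.0804/60 = 151.1346733
  W → negative
Point 2:
  Lat: 54′ + 55.1″ = 54.91833′; 81 + 54.91833/60 = 81.9153056
  N → positive
  Lon: 55 + 5/60 + 24.1/3600 = 55.0900278
  W ⇒ negate
Point 3:
  Lat: split at 2 digits → 20° and 18.407′; 20 + 18.407/60 = 20.3067833
  S ⇒ negate
  Lon: degrees = first 3 digits = 0, minutes = 45.3995; 0 + 45.3995/60 = 0.7566583
  E ⇒ keep positive
Point 4:
  φ: 58 + 35/60 + 42.8/3600 = 58.5952222
  N ⇒ keep positive
  λ: 35′ + 18.4″ = 35.30667′; 38 + 35.30667/60 = 38.5884444
  E ⇒ keep positive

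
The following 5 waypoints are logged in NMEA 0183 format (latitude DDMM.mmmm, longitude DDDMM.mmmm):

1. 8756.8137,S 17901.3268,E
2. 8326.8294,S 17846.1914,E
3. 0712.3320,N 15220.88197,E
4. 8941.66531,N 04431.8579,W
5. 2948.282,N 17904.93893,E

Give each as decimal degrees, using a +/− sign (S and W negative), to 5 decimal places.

1. -87.94690, 179.02211
2. -83.44716, 178.76986
3. 7.20553, 152.34803
4. 89.69442, -44.53097
5. 29.80470, 179.08232

Point 1:
  Lat: degrees = first 2 digits = 87, minutes = 56.8137; 87 + 56.8137/60 = 87.946895
  S ⇒ negate
  Lon: degrees = first 3 digits = 179, minutes = 1.3268; 179 + 1.3268/60 = 179.022113
  E ⇒ keep positive
Point 2:
  φ: split at 2 digits → 83° and 26.8294′; 83 + 26.8294/60 = 83.447157
  hemisphere S, so the sign is −
  Lon: split at 3 digits → 178° and 46.1914′; 178 + 46.1914/60 = 178.769857
  E ⇒ keep positive
Point 3:
  Latitude: split at 2 digits → 07° and 12.332′; 7 + 12.332/60 = 7.205533
  N → positive
  λ: split at 3 digits → 152° and 20.88197′; 152 + 20.88197/60 = 152.348033
  E → positive
Point 4:
  Latitude: split at 2 digits → 89° and 41.66531′; 89 + 41.66531/60 = 89.694422
  N ⇒ keep positive
  λ: split at 3 digits → 044° and 31.8579′; 44 + 31.8579/60 = 44.530965
  W ⇒ negate
Point 5:
  Lat: degrees = first 2 digits = 29, minutes = 48.282; 29 + 48.282/60 = 29.804700
  N ⇒ keep positive
  λ: split at 3 digits → 179° and 4.93893′; 179 + 4.93893/60 = 179.082316
  E ⇒ keep positive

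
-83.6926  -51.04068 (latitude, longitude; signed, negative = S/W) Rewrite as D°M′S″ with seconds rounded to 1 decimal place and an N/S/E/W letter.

83°41′33.4″ S, 51°02′26.4″ W

Latitude is negative → S; |value| = 83.692600
Latitude: 0.692600° → 41.55600′; 0.55600 × 60 = 33.360″
Longitude is negative → W; |value| = 51.040680
Lon: 0.040680 × 60 = 2.44080′ → 2′, remainder × 60 = 26.448″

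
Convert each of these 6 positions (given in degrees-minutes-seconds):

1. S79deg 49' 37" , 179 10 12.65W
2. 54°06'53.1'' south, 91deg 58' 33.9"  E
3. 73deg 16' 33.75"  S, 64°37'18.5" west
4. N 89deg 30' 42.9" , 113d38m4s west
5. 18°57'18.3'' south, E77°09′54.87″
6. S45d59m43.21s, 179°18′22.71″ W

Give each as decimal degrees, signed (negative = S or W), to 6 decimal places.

1. -79.826944, -179.170181
2. -54.114750, 91.976083
3. -73.276042, -64.621806
4. 89.511917, -113.634444
5. -18.955083, 77.165242
6. -45.995336, -179.306308

Point 1:
  Latitude: 79 + 49/60 + 37/3600 = 79.8269444
  hemisphere S, so the sign is −
  Lon: 10′ + 12.65″ = 10.21083′; 179 + 10.21083/60 = 179.1701806
  W → negative
Point 2:
  Latitude: 6′ + 53.1″ = 6.88500′; 54 + 6.88500/60 = 54.1147500
  S ⇒ negate
  Lon: 58′ + 33.9″ = 58.56500′; 91 + 58.56500/60 = 91.9760833
  E → positive
Point 3:
  Latitude: 73° + 16/60 + 33.75/3600 = 73 + 0.266667 + 0.009375 = 73.2760417
  S ⇒ negate
  λ: 64 + 37/60 + 18.5/3600 = 64.6218056
  W → negative
Point 4:
  Latitude: 30′ + 42.9″ = 30.71500′; 89 + 30.71500/60 = 89.5119167
  N ⇒ keep positive
  Lon: 113° + 38/60 + 4/3600 = 113 + 0.633333 + 0.001111 = 113.6344444
  hemisphere W, so the sign is −
Point 5:
  Latitude: 18° + 57/60 + 18.3/3600 = 18 + 0.950000 + 0.005083 = 18.9550833
  S ⇒ negate
  Longitude: 77° + 9/60 + 54.87/3600 = 77 + 0.150000 + 0.015242 = 77.1652417
  E → positive
Point 6:
  Latitude: 59′ + 43.21″ = 59.72017′; 45 + 59.72017/60 = 45.9953361
  hemisphere S, so the sign is −
  Lon: 179 + 18/60 + 22.71/3600 = 179.3063083
  W ⇒ negate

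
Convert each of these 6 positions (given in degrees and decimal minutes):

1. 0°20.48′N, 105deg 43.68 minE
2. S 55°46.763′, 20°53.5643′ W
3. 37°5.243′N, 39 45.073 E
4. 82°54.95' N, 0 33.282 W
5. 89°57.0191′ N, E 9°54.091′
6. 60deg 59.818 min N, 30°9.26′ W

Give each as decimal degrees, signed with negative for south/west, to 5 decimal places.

Point 1:
  φ: 0 + 20.48/60 = 0.341333
  N → positive
  λ: 105 + 43.68/60 = 105.728000
  E ⇒ keep positive
Point 2:
  Lat: 46.763′ = 0.779383°; total 55.779383
  S → negative
  λ: 53.5643′ = 0.892738°; total 20.892738
  hemisphere W, so the sign is −
Point 3:
  Lat: 37 + 5.243/60 = 37.087383
  N → positive
  Longitude: 45.073′ = 0.751217°; total 39.751217
  E → positive
Point 4:
  Latitude: 54.95′ = 0.915833°; total 82.915833
  N ⇒ keep positive
  Longitude: 33.282′ = 0.554700°; total 0.554700
  hemisphere W, so the sign is −
Point 5:
  Latitude: 89 + 57.0191/60 = 89.950318
  N → positive
  λ: 54.091′ = 0.901517°; total 9.901517
  E → positive
Point 6:
  Lat: 59.818′ = 0.996967°; total 60.996967
  N ⇒ keep positive
  Lon: 30 + 9.26/60 = 30.154333
  W ⇒ negate

1. 0.34133, 105.72800
2. -55.77938, -20.89274
3. 37.08738, 39.75122
4. 82.91583, -0.55470
5. 89.95032, 9.90152
6. 60.99697, -30.15433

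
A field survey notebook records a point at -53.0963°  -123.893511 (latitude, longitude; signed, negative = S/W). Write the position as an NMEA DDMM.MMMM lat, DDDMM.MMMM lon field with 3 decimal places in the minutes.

5305.778,S / 12353.611,W

Latitude is negative → S; |value| = 53.096300
Lat: fractional part 0.096300 → 5.77800 minutes
Longitude is negative → W; |value| = 123.893511
Longitude: fractional part 0.893511 → 53.61066 minutes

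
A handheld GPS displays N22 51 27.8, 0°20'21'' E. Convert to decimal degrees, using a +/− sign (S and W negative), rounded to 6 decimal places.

φ: 51′ + 27.8″ = 51.46333′; 22 + 51.46333/60 = 22.8577222
N ⇒ keep positive
Lon: 20′ + 21″ = 20.35000′; 0 + 20.35000/60 = 0.3391667
E → positive

22.857722, 0.339167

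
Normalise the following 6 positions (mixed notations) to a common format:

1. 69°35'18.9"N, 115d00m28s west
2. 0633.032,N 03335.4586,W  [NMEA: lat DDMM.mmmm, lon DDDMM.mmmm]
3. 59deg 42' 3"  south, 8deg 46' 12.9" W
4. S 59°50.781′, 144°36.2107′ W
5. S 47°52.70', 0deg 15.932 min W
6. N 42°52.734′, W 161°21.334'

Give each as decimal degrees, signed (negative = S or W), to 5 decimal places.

Point 1:
  Lat: 35′ + 18.9″ = 35.31500′; 69 + 35.31500/60 = 69.588583
  N → positive
  Longitude: 115 + 0/60 + 28/3600 = 115.007778
  hemisphere W, so the sign is −
Point 2:
  Lat: split at 2 digits → 06° and 33.032′; 6 + 33.032/60 = 6.550533
  N → positive
  λ: degrees = first 3 digits = 33, minutes = 35.4586; 33 + 35.4586/60 = 33.590977
  W → negative
Point 3:
  φ: 59 + 42/60 + 3/3600 = 59.700833
  S → negative
  λ: 8° + 46/60 + 12.9/3600 = 8 + 0.766667 + 0.003583 = 8.770250
  hemisphere W, so the sign is −
Point 4:
  Lat: 50.781′ = 0.846350°; total 59.846350
  hemisphere S, so the sign is −
  Longitude: 36.2107′ = 0.603512°; total 144.603512
  hemisphere W, so the sign is −
Point 5:
  Lat: 52.7′ = 0.878333°; total 47.878333
  S → negative
  Lon: 15.932′ = 0.265533°; total 0.265533
  W → negative
Point 6:
  Latitude: 42 + 52.734/60 = 42.878900
  N → positive
  Lon: 161 + 21.334/60 = 161.355567
  hemisphere W, so the sign is −

1. 69.58858, -115.00778
2. 6.55053, -33.59098
3. -59.70083, -8.77025
4. -59.84635, -144.60351
5. -47.87833, -0.26553
6. 42.87890, -161.35557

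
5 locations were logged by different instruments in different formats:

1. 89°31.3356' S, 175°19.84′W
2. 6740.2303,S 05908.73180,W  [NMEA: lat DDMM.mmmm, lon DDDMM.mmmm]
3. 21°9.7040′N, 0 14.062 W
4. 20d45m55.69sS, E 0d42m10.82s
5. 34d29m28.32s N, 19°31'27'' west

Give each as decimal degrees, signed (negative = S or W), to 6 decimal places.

Point 1:
  Latitude: 89 + 31.3356/60 = 89.5222600
  S → negative
  Lon: 175 + 19.84/60 = 175.3306667
  hemisphere W, so the sign is −
Point 2:
  Latitude: degrees = first 2 digits = 67, minutes = 40.2303; 67 + 40.2303/60 = 67.6705050
  hemisphere S, so the sign is −
  Lon: split at 3 digits → 059° and 8.7318′; 59 + 8.7318/60 = 59.1455300
  hemisphere W, so the sign is −
Point 3:
  Lat: 9.704′ = 0.161733°; total 21.1617333
  N ⇒ keep positive
  Longitude: 14.062′ = 0.234367°; total 0.2343667
  W ⇒ negate
Point 4:
  Latitude: 20 + 45/60 + 55.69/3600 = 20.7654694
  hemisphere S, so the sign is −
  Lon: 0 + 42/60 + 10.82/3600 = 0.7030056
  E → positive
Point 5:
  Lat: 34° + 29/60 + 28.32/3600 = 34 + 0.483333 + 0.007867 = 34.4912000
  N ⇒ keep positive
  Longitude: 19° + 31/60 + 27/3600 = 19 + 0.516667 + 0.007500 = 19.5241667
  W → negative

1. -89.522260, -175.330667
2. -67.670505, -59.145530
3. 21.161733, -0.234367
4. -20.765469, 0.703006
5. 34.491200, -19.524167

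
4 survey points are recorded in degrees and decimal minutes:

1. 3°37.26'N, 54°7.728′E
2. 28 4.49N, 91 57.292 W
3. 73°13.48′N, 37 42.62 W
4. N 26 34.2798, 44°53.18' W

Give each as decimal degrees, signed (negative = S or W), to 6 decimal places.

1. 3.621000, 54.128800
2. 28.074833, -91.954867
3. 73.224667, -37.710333
4. 26.571330, -44.886333

Point 1:
  Latitude: 3 + 37.26/60 = 3.6210000
  N → positive
  Lon: 54 + 7.728/60 = 54.1288000
  E ⇒ keep positive
Point 2:
  Latitude: 28 + 4.49/60 = 28.0748333
  N ⇒ keep positive
  Lon: 91 + 57.292/60 = 91.9548667
  W ⇒ negate
Point 3:
  Latitude: 13.48′ = 0.224667°; total 73.2246667
  N ⇒ keep positive
  Longitude: 37 + 42.62/60 = 37.7103333
  W ⇒ negate
Point 4:
  Lat: 34.2798′ = 0.571330°; total 26.5713300
  N ⇒ keep positive
  λ: 53.18′ = 0.886333°; total 44.8863333
  W → negative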